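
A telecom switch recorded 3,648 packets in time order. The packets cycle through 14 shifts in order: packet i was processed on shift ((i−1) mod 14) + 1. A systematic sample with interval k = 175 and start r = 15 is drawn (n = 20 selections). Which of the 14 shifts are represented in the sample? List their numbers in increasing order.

1, 8

Consecutive selections differ by k = 175, so their shift numbers differ by 175 mod 14 = 7.
gcd(175, 14) = 7, so the sample visits 14/7 = 2 distinct residues mod 14.
Start 15 is shift 1; the shifts hit are 1, 8.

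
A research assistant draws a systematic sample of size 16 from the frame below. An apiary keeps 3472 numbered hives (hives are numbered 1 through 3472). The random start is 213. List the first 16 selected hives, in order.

213, 430, 647, 864, 1081, 1298, 1515, 1732, 1949, 2166, 2383, 2600, 2817, 3034, 3251, 3468

k = N/n = 3472/16 = 217
hive 1: 213
hive 2: 213 + 217 = 430
hive 3: 430 + 217 = 647
hive 4: 647 + 217 = 864
hive 5: 864 + 217 = 1081
hive 6: 1081 + 217 = 1298
hive 7: 1298 + 217 = 1515
hive 8: 1515 + 217 = 1732
hive 9: 1732 + 217 = 1949
hive 10: 1949 + 217 = 2166
hive 11: 2166 + 217 = 2383
hive 12: 2383 + 217 = 2600
hive 13: 2600 + 217 = 2817
hive 14: 2817 + 217 = 3034
hive 15: 3034 + 217 = 3251
hive 16: 3251 + 217 = 3468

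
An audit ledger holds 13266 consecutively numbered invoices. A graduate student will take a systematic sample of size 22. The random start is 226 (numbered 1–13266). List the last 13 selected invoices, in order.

5653, 6256, 6859, 7462, 8065, 8668, 9271, 9874, 10477, 11080, 11683, 12286, 12889

k = N/n = 13266/22 = 603
10th selection = 226 + 9×603 = 5653
11th: 5653 + 603 = 6256
12th: 6256 + 603 = 6859
13th: 6859 + 603 = 7462
14th: 7462 + 603 = 8065
15th: 8065 + 603 = 8668
16th: 8668 + 603 = 9271
17th: 9271 + 603 = 9874
18th: 9874 + 603 = 10477
19th: 10477 + 603 = 11080
20th: 11080 + 603 = 11683
21st: 11683 + 603 = 12286
22nd: 12286 + 603 = 12889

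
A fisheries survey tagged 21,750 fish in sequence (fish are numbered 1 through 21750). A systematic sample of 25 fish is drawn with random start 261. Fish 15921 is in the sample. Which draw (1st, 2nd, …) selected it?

k = 21750/25 = 870
position = (15921 − 261)/870 + 1 = 15660/870 + 1 = 18 + 1 = 19

19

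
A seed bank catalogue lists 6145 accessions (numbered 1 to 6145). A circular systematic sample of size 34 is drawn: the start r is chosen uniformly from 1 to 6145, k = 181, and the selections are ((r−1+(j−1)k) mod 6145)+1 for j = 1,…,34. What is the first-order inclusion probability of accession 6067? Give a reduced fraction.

34/6145

For each position j, as r ranges over 1…6145 the j-th selection hits every accession exactly once, so accession 6067 is selected for exactly 34 of the 6145 starts.
Inclusion probability = 34/6145.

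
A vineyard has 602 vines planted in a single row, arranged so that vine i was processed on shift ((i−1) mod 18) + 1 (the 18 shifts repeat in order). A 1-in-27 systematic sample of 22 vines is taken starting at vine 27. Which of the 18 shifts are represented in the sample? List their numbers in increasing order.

9, 18

Consecutive selections differ by k = 27, so their shift numbers differ by 27 mod 18 = 9.
gcd(27, 18) = 9, so the sample visits 18/9 = 2 distinct residues mod 18.
Start 27 is shift 9; the shifts hit are 9, 18.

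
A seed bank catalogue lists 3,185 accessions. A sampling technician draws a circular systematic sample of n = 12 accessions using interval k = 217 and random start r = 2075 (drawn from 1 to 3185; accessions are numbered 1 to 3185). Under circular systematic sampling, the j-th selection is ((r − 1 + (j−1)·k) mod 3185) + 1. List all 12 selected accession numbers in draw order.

2075, 2292, 2509, 2726, 2943, 3160, 192, 409, 626, 843, 1060, 1277

Selection 1: 2075
Selection 2: 2075 + 217 = 2292
Selection 3: 2292 + 217 = 2509
Selection 4: 2509 + 217 = 2726
Selection 5: 2726 + 217 = 2943
Selection 6: 2943 + 217 = 3160
Selection 7: 3160 + 217 = 3377 → 3377 − 3185 = 192
Selection 8: 192 + 217 = 409
Selection 9: 409 + 217 = 626
Selection 10: 626 + 217 = 843
Selection 11: 843 + 217 = 1060
Selection 12: 1060 + 217 = 1277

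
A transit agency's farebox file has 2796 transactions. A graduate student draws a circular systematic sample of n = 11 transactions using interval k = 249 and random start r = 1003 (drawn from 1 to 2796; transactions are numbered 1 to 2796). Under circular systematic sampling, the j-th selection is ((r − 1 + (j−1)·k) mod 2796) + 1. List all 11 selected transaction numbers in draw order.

Selection 1: 1003
Selection 2: 1003 + 249 = 1252
Selection 3: 1252 + 249 = 1501
Selection 4: 1501 + 249 = 1750
Selection 5: 1750 + 249 = 1999
Selection 6: 1999 + 249 = 2248
Selection 7: 2248 + 249 = 2497
Selection 8: 2497 + 249 = 2746
Selection 9: 2746 + 249 = 2995 → 2995 − 2796 = 199
Selection 10: 199 + 249 = 448
Selection 11: 448 + 249 = 697

1003, 1252, 1501, 1750, 1999, 2248, 2497, 2746, 199, 448, 697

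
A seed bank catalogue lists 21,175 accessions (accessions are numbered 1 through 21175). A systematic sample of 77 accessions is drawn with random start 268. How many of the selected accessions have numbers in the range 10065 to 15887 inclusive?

21

k = 21175/77 = 275
First selection ≥ 10065: 268 + ⌈(10065−268)/275⌉·275 = 268 + 36×275 = 10168
Last selection ≤ 15887: 268 + ⌊(15887−268)/275⌋·275 = 268 + 56×275 = 15668
Count = 56 − 36 + 1 = 21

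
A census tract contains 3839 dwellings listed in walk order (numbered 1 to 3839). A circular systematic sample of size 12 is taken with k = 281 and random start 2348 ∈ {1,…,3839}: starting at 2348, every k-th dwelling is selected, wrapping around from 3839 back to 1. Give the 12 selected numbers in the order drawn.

Selection 1: 2348
Selection 2: 2348 + 281 = 2629
Selection 3: 2629 + 281 = 2910
Selection 4: 2910 + 281 = 3191
Selection 5: 3191 + 281 = 3472
Selection 6: 3472 + 281 = 3753
Selection 7: 3753 + 281 = 4034 → 4034 − 3839 = 195
Selection 8: 195 + 281 = 476
Selection 9: 476 + 281 = 757
Selection 10: 757 + 281 = 1038
Selection 11: 1038 + 281 = 1319
Selection 12: 1319 + 281 = 1600

2348, 2629, 2910, 3191, 3472, 3753, 195, 476, 757, 1038, 1319, 1600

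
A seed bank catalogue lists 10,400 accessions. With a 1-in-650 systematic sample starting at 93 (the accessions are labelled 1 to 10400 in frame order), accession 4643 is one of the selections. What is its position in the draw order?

8

k = 650
position = (4643 − 93)/650 + 1 = 4550/650 + 1 = 7 + 1 = 8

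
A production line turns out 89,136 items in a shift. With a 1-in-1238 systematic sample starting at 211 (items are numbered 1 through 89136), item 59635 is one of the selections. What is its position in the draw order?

k = 1238
position = (59635 − 211)/1238 + 1 = 59424/1238 + 1 = 48 + 1 = 49

49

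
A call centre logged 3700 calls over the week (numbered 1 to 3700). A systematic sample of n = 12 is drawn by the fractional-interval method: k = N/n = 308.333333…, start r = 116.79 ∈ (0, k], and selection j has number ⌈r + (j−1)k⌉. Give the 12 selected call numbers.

117, 426, 734, 1042, 1351, 1659, 1967, 2276, 2584, 2892, 3201, 3509

j=1: r + 0k = 116.79 → ⌈·⌉ = 117
j=2: r + 1k = 425.123333… → ⌈·⌉ = 426
j=3: r + 2k = 733.456666… → ⌈·⌉ = 734
j=4: r + 3k = 1041.79 → ⌈·⌉ = 1042
j=5: r + 4k = 1350.123333… → ⌈·⌉ = 1351
j=6: r + 5k = 1658.456666… → ⌈·⌉ = 1659
j=7: r + 6k = 1966.79 → ⌈·⌉ = 1967
j=8: r + 7k = 2275.123333… → ⌈·⌉ = 2276
j=9: r + 8k = 2583.456666… → ⌈·⌉ = 2584
j=10: r + 9k = 2891.79 → ⌈·⌉ = 2892
j=11: r + 10k = 3200.123333… → ⌈·⌉ = 3201
j=12: r + 11k = 3508.456666… → ⌈·⌉ = 3509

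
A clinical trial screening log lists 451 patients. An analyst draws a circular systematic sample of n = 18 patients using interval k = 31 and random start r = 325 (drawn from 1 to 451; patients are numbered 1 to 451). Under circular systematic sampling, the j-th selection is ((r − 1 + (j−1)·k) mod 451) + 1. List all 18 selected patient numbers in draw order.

325, 356, 387, 418, 449, 29, 60, 91, 122, 153, 184, 215, 246, 277, 308, 339, 370, 401

Selection 1: 325
Selection 2: 325 + 31 = 356
Selection 3: 356 + 31 = 387
Selection 4: 387 + 31 = 418
Selection 5: 418 + 31 = 449
Selection 6: 449 + 31 = 480 → 480 − 451 = 29
Selection 7: 29 + 31 = 60
Selection 8: 60 + 31 = 91
Selection 9: 91 + 31 = 122
Selection 10: 122 + 31 = 153
Selection 11: 153 + 31 = 184
Selection 12: 184 + 31 = 215
Selection 13: 215 + 31 = 246
Selection 14: 246 + 31 = 277
Selection 15: 277 + 31 = 308
Selection 16: 308 + 31 = 339
Selection 17: 339 + 31 = 370
Selection 18: 370 + 31 = 401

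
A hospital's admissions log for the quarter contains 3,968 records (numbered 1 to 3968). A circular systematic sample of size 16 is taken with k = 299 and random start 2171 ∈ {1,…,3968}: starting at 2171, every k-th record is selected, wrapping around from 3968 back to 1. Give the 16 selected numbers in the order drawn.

2171, 2470, 2769, 3068, 3367, 3666, 3965, 296, 595, 894, 1193, 1492, 1791, 2090, 2389, 2688

Selection 1: 2171
Selection 2: 2171 + 299 = 2470
Selection 3: 2470 + 299 = 2769
Selection 4: 2769 + 299 = 3068
Selection 5: 3068 + 299 = 3367
Selection 6: 3367 + 299 = 3666
Selection 7: 3666 + 299 = 3965
Selection 8: 3965 + 299 = 4264 → 4264 − 3968 = 296
Selection 9: 296 + 299 = 595
Selection 10: 595 + 299 = 894
Selection 11: 894 + 299 = 1193
Selection 12: 1193 + 299 = 1492
Selection 13: 1492 + 299 = 1791
Selection 14: 1791 + 299 = 2090
Selection 15: 2090 + 299 = 2389
Selection 16: 2389 + 299 = 2688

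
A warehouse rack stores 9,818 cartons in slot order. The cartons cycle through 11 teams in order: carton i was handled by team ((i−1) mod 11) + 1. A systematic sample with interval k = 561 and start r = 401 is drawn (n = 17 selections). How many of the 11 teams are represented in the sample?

1

Consecutive selections differ by k = 561, so their team numbers differ by 561 mod 11 = 0.
gcd(561, 11) = 11, so the sample visits 11/11 = 1 distinct residues mod 11.
Start 401 is team 5; the teams hit are 5.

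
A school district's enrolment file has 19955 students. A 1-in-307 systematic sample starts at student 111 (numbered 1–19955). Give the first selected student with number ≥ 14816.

k = 307
Steps past start: ⌈(14816 − 111)/307⌉ = ⌈14705/307⌉ = 48
Selected student: 111 + 48×307 = 14847

14847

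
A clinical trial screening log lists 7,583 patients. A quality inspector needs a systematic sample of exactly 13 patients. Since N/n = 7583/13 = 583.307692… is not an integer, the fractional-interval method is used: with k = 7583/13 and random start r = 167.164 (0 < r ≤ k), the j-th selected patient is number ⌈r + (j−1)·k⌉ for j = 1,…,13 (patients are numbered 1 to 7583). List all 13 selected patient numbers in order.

168, 751, 1334, 1918, 2501, 3084, 3668, 4251, 4834, 5417, 6001, 6584, 7167

j=1: r + 0k = 167.164 → ⌈·⌉ = 168
j=2: r + 1k = 750.471692… → ⌈·⌉ = 751
j=3: r + 2k = 1333.779384… → ⌈·⌉ = 1334
j=4: r + 3k = 1917.087076… → ⌈·⌉ = 1918
j=5: r + 4k = 2500.394769… → ⌈·⌉ = 2501
j=6: r + 5k = 3083.702461… → ⌈·⌉ = 3084
j=7: r + 6k = 3667.010153… → ⌈·⌉ = 3668
j=8: r + 7k = 4250.317846… → ⌈·⌉ = 4251
j=9: r + 8k = 4833.625538… → ⌈·⌉ = 4834
j=10: r + 9k = 5416.933230… → ⌈·⌉ = 5417
j=11: r + 10k = 6000.240923… → ⌈·⌉ = 6001
j=12: r + 11k = 6583.548615… → ⌈·⌉ = 6584
j=13: r + 12k = 7166.856307… → ⌈·⌉ = 7167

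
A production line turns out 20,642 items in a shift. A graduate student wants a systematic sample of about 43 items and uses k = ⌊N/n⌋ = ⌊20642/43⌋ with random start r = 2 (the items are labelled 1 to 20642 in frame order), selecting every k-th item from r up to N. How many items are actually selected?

k = ⌊20642/43⌋ = 480
Achieved size = ⌊(20642 − 2)/480⌋ + 1 = ⌊20640/480⌋ + 1 = 43 + 1 = 44
(last selection: 2 + 43×480 = 20642 ≤ 20642; next would be 21122 > 20642)

44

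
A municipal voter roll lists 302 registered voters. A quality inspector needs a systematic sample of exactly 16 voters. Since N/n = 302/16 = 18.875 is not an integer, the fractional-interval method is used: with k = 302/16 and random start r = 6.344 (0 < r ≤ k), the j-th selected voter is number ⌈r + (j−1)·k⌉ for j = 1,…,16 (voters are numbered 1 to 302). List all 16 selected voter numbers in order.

7, 26, 45, 63, 82, 101, 120, 139, 158, 177, 196, 214, 233, 252, 271, 290

j=1: r + 0k = 6.344 → ⌈·⌉ = 7
j=2: r + 1k = 25.219 → ⌈·⌉ = 26
j=3: r + 2k = 44.094 → ⌈·⌉ = 45
j=4: r + 3k = 62.969 → ⌈·⌉ = 63
j=5: r + 4k = 81.844 → ⌈·⌉ = 82
j=6: r + 5k = 100.719 → ⌈·⌉ = 101
j=7: r + 6k = 119.594 → ⌈·⌉ = 120
j=8: r + 7k = 138.469 → ⌈·⌉ = 139
j=9: r + 8k = 157.344 → ⌈·⌉ = 158
j=10: r + 9k = 176.219 → ⌈·⌉ = 177
j=11: r + 10k = 195.094 → ⌈·⌉ = 196
j=12: r + 11k = 213.969 → ⌈·⌉ = 214
j=13: r + 12k = 232.844 → ⌈·⌉ = 233
j=14: r + 13k = 251.719 → ⌈·⌉ = 252
j=15: r + 14k = 270.594 → ⌈·⌉ = 271
j=16: r + 15k = 289.469 → ⌈·⌉ = 290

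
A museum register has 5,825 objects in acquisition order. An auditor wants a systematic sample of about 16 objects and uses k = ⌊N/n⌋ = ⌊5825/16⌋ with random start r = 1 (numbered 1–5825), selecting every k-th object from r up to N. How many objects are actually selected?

17

k = ⌊5825/16⌋ = 364
Achieved size = ⌊(5825 − 1)/364⌋ + 1 = ⌊5824/364⌋ + 1 = 16 + 1 = 17
(last selection: 1 + 16×364 = 5825 ≤ 5825; next would be 6189 > 5825)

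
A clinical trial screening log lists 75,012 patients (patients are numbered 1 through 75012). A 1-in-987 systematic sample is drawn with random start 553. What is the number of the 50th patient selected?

k = 987
50th selection = r + (50−1)·k = 553 + 49×987 = 553 + 48363 = 48916

48916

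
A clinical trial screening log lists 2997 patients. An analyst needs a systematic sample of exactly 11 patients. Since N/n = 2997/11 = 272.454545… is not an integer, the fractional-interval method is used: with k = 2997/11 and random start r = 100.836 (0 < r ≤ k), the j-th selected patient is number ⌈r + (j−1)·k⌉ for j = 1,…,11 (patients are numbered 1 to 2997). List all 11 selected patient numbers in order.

101, 374, 646, 919, 1191, 1464, 1736, 2009, 2281, 2553, 2826

j=1: r + 0k = 100.836 → ⌈·⌉ = 101
j=2: r + 1k = 373.290545… → ⌈·⌉ = 374
j=3: r + 2k = 645.745090… → ⌈·⌉ = 646
j=4: r + 3k = 918.199636… → ⌈·⌉ = 919
j=5: r + 4k = 1190.654181… → ⌈·⌉ = 1191
j=6: r + 5k = 1463.108727… → ⌈·⌉ = 1464
j=7: r + 6k = 1735.563272… → ⌈·⌉ = 1736
j=8: r + 7k = 2008.017818… → ⌈·⌉ = 2009
j=9: r + 8k = 2280.472363… → ⌈·⌉ = 2281
j=10: r + 9k = 2552.926909… → ⌈·⌉ = 2553
j=11: r + 10k = 2825.381454… → ⌈·⌉ = 2826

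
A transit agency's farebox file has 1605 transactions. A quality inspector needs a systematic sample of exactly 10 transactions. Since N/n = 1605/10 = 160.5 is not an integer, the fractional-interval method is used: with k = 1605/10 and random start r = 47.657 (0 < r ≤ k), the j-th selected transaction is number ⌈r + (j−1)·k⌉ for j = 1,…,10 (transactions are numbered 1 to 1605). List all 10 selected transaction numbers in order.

48, 209, 369, 530, 690, 851, 1011, 1172, 1332, 1493

j=1: r + 0k = 47.657 → ⌈·⌉ = 48
j=2: r + 1k = 208.157 → ⌈·⌉ = 209
j=3: r + 2k = 368.657 → ⌈·⌉ = 369
j=4: r + 3k = 529.157 → ⌈·⌉ = 530
j=5: r + 4k = 689.657 → ⌈·⌉ = 690
j=6: r + 5k = 850.157 → ⌈·⌉ = 851
j=7: r + 6k = 1010.657 → ⌈·⌉ = 1011
j=8: r + 7k = 1171.157 → ⌈·⌉ = 1172
j=9: r + 8k = 1331.657 → ⌈·⌉ = 1332
j=10: r + 9k = 1492.157 → ⌈·⌉ = 1493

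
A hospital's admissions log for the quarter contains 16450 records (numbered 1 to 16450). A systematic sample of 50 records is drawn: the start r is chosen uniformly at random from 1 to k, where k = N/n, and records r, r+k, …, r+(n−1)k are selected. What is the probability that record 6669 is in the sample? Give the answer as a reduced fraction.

1/329

k = 16450/50 = 329.
Record 6669 is selected iff r ≡ 6669 (mod 329); exactly one such r in {1,…,329}.
Inclusion probability = 1/329.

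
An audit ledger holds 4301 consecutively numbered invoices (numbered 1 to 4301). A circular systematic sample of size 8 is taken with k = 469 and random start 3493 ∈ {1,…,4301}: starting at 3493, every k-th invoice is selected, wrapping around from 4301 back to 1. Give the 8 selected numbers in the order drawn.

3493, 3962, 130, 599, 1068, 1537, 2006, 2475

Selection 1: 3493
Selection 2: 3493 + 469 = 3962
Selection 3: 3962 + 469 = 4431 → 4431 − 4301 = 130
Selection 4: 130 + 469 = 599
Selection 5: 599 + 469 = 1068
Selection 6: 1068 + 469 = 1537
Selection 7: 1537 + 469 = 2006
Selection 8: 2006 + 469 = 2475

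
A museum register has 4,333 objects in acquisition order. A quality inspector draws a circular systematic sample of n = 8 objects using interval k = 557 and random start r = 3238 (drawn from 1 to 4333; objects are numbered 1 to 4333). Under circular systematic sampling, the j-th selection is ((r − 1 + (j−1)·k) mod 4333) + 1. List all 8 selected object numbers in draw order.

Selection 1: 3238
Selection 2: 3238 + 557 = 3795
Selection 3: 3795 + 557 = 4352 → 4352 − 4333 = 19
Selection 4: 19 + 557 = 576
Selection 5: 576 + 557 = 1133
Selection 6: 1133 + 557 = 1690
Selection 7: 1690 + 557 = 2247
Selection 8: 2247 + 557 = 2804

3238, 3795, 19, 576, 1133, 1690, 2247, 2804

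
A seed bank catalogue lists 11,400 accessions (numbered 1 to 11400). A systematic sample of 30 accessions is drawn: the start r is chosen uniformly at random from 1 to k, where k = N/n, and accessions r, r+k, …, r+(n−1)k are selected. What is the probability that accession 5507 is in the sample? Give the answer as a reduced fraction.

1/380

k = 11400/30 = 380.
Accession 5507 is selected iff r ≡ 5507 (mod 380); exactly one such r in {1,…,380}.
Inclusion probability = 1/380.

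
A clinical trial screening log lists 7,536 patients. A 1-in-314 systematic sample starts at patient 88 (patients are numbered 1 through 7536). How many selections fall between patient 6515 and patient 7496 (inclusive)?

k = 314
First selection ≥ 6515: 88 + ⌈(6515−88)/314⌉·314 = 88 + 21×314 = 6682
Last selection ≤ 7496: 88 + ⌊(7496−88)/314⌋·314 = 88 + 23×314 = 7310
Count = 23 − 21 + 1 = 3

3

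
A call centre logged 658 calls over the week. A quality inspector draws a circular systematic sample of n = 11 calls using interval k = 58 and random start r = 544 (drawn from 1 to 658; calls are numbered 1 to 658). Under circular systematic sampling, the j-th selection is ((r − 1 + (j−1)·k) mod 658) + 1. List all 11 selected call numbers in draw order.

Selection 1: 544
Selection 2: 544 + 58 = 602
Selection 3: 602 + 58 = 660 → 660 − 658 = 2
Selection 4: 2 + 58 = 60
Selection 5: 60 + 58 = 118
Selection 6: 118 + 58 = 176
Selection 7: 176 + 58 = 234
Selection 8: 234 + 58 = 292
Selection 9: 292 + 58 = 350
Selection 10: 350 + 58 = 408
Selection 11: 408 + 58 = 466

544, 602, 2, 60, 118, 176, 234, 292, 350, 408, 466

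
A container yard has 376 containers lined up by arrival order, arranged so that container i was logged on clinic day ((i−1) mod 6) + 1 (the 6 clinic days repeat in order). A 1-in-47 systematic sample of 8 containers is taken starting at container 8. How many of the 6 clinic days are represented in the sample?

Consecutive selections differ by k = 47, so their clinic day numbers differ by 47 mod 6 = 5.
gcd(47, 6) = 1, so the sample visits 6/1 = 6 distinct residues mod 6.
Start 8 is clinic day 2; the clinic days hit are 1, 2, 3, 4, 5, 6.

6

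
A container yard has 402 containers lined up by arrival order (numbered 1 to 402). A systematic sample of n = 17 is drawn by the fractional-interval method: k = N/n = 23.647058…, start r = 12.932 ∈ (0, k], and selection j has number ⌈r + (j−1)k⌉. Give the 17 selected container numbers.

13, 37, 61, 84, 108, 132, 155, 179, 203, 226, 250, 274, 297, 321, 344, 368, 392

j=1: r + 0k = 12.932 → ⌈·⌉ = 13
j=2: r + 1k = 36.579058… → ⌈·⌉ = 37
j=3: r + 2k = 60.226117… → ⌈·⌉ = 61
j=4: r + 3k = 83.873176… → ⌈·⌉ = 84
j=5: r + 4k = 107.520235… → ⌈·⌉ = 108
j=6: r + 5k = 131.167294… → ⌈·⌉ = 132
j=7: r + 6k = 154.814352… → ⌈·⌉ = 155
j=8: r + 7k = 178.461411… → ⌈·⌉ = 179
j=9: r + 8k = 202.108470… → ⌈·⌉ = 203
j=10: r + 9k = 225.755529… → ⌈·⌉ = 226
j=11: r + 10k = 249.402588… → ⌈·⌉ = 250
j=12: r + 11k = 273.049647… → ⌈·⌉ = 274
j=13: r + 12k = 296.696705… → ⌈·⌉ = 297
j=14: r + 13k = 320.343764… → ⌈·⌉ = 321
j=15: r + 14k = 343.990823… → ⌈·⌉ = 344
j=16: r + 15k = 367.637882… → ⌈·⌉ = 368
j=17: r + 16k = 391.284941… → ⌈·⌉ = 392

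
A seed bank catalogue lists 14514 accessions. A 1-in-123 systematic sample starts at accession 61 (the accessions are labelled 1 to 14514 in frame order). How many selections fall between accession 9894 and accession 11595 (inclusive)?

k = 123
First selection ≥ 9894: 61 + ⌈(9894−61)/123⌉·123 = 61 + 80×123 = 9901
Last selection ≤ 11595: 61 + ⌊(11595−61)/123⌋·123 = 61 + 93×123 = 11500
Count = 93 − 80 + 1 = 14

14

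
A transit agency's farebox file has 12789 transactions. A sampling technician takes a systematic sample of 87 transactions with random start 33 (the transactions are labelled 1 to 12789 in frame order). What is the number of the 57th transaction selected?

k = 12789/87 = 147
57th selection = r + (57−1)·k = 33 + 56×147 = 33 + 8232 = 8265

8265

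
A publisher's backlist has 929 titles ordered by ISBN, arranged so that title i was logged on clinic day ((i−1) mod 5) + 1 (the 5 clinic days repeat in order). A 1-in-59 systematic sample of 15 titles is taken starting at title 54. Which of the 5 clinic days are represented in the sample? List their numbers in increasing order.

Consecutive selections differ by k = 59, so their clinic day numbers differ by 59 mod 5 = 4.
gcd(59, 5) = 1, so the sample visits 5/1 = 5 distinct residues mod 5.
Start 54 is clinic day 4; the clinic days hit are 1, 2, 3, 4, 5.

1, 2, 3, 4, 5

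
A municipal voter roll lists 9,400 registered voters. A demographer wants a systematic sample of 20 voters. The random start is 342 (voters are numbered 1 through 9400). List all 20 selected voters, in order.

342, 812, 1282, 1752, 2222, 2692, 3162, 3632, 4102, 4572, 5042, 5512, 5982, 6452, 6922, 7392, 7862, 8332, 8802, 9272

k = N/n = 9400/20 = 470
voter 1: 342
voter 2: 342 + 470 = 812
voter 3: 812 + 470 = 1282
voter 4: 1282 + 470 = 1752
voter 5: 1752 + 470 = 2222
voter 6: 2222 + 470 = 2692
voter 7: 2692 + 470 = 3162
voter 8: 3162 + 470 = 3632
voter 9: 3632 + 470 = 4102
voter 10: 4102 + 470 = 4572
voter 11: 4572 + 470 = 5042
voter 12: 5042 + 470 = 5512
voter 13: 5512 + 470 = 5982
voter 14: 5982 + 470 = 6452
voter 15: 6452 + 470 = 6922
voter 16: 6922 + 470 = 7392
voter 17: 7392 + 470 = 7862
voter 18: 7862 + 470 = 8332
voter 19: 8332 + 470 = 8802
voter 20: 8802 + 470 = 9272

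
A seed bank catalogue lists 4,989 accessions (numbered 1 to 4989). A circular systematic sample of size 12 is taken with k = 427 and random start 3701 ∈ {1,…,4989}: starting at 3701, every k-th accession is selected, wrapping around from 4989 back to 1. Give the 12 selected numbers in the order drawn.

Selection 1: 3701
Selection 2: 3701 + 427 = 4128
Selection 3: 4128 + 427 = 4555
Selection 4: 4555 + 427 = 4982
Selection 5: 4982 + 427 = 5409 → 5409 − 4989 = 420
Selection 6: 420 + 427 = 847
Selection 7: 847 + 427 = 1274
Selection 8: 1274 + 427 = 1701
Selection 9: 1701 + 427 = 2128
Selection 10: 2128 + 427 = 2555
Selection 11: 2555 + 427 = 2982
Selection 12: 2982 + 427 = 3409

3701, 4128, 4555, 4982, 420, 847, 1274, 1701, 2128, 2555, 2982, 3409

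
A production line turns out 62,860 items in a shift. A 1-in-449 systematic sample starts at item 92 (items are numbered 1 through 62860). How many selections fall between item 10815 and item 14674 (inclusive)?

k = 449
First selection ≥ 10815: 92 + ⌈(10815−92)/449⌉·449 = 92 + 24×449 = 10868
Last selection ≤ 14674: 92 + ⌊(14674−92)/449⌋·449 = 92 + 32×449 = 14460
Count = 32 − 24 + 1 = 9

9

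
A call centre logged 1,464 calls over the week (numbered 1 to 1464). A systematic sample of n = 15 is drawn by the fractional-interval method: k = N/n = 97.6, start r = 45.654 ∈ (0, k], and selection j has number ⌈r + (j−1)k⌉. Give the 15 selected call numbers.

j=1: r + 0k = 45.654 → ⌈·⌉ = 46
j=2: r + 1k = 143.254 → ⌈·⌉ = 144
j=3: r + 2k = 240.854 → ⌈·⌉ = 241
j=4: r + 3k = 338.454 → ⌈·⌉ = 339
j=5: r + 4k = 436.054 → ⌈·⌉ = 437
j=6: r + 5k = 533.654 → ⌈·⌉ = 534
j=7: r + 6k = 631.254 → ⌈·⌉ = 632
j=8: r + 7k = 728.854 → ⌈·⌉ = 729
j=9: r + 8k = 826.454 → ⌈·⌉ = 827
j=10: r + 9k = 924.054 → ⌈·⌉ = 925
j=11: r + 10k = 1021.654 → ⌈·⌉ = 1022
j=12: r + 11k = 1119.254 → ⌈·⌉ = 1120
j=13: r + 12k = 1216.854 → ⌈·⌉ = 1217
j=14: r + 13k = 1314.454 → ⌈·⌉ = 1315
j=15: r + 14k = 1412.054 → ⌈·⌉ = 1413

46, 144, 241, 339, 437, 534, 632, 729, 827, 925, 1022, 1120, 1217, 1315, 1413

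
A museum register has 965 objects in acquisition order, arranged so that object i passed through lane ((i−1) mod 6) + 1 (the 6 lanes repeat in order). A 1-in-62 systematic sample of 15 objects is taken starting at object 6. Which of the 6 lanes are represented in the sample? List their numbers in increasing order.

Consecutive selections differ by k = 62, so their lane numbers differ by 62 mod 6 = 2.
gcd(62, 6) = 2, so the sample visits 6/2 = 3 distinct residues mod 6.
Start 6 is lane 6; the lanes hit are 2, 4, 6.

2, 4, 6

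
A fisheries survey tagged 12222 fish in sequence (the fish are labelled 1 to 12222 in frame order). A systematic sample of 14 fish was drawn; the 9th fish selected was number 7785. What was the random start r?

801

k = 12222/14 = 873
r = 7785 − (9−1)×873 = 7785 − 6984 = 801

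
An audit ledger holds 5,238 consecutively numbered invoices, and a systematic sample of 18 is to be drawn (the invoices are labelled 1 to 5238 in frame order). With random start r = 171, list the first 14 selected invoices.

171, 462, 753, 1044, 1335, 1626, 1917, 2208, 2499, 2790, 3081, 3372, 3663, 3954

k = N/n = 5238/18 = 291
invoice 1: 171
invoice 2: 171 + 291 = 462
invoice 3: 462 + 291 = 753
invoice 4: 753 + 291 = 1044
invoice 5: 1044 + 291 = 1335
invoice 6: 1335 + 291 = 1626
invoice 7: 1626 + 291 = 1917
invoice 8: 1917 + 291 = 2208
invoice 9: 2208 + 291 = 2499
invoice 10: 2499 + 291 = 2790
invoice 11: 2790 + 291 = 3081
invoice 12: 3081 + 291 = 3372
invoice 13: 3372 + 291 = 3663
invoice 14: 3663 + 291 = 3954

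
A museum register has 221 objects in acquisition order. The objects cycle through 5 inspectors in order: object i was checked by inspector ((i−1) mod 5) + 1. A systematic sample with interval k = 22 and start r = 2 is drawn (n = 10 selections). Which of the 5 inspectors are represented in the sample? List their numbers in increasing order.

Consecutive selections differ by k = 22, so their inspector numbers differ by 22 mod 5 = 2.
gcd(22, 5) = 1, so the sample visits 5/1 = 5 distinct residues mod 5.
Start 2 is inspector 2; the inspectors hit are 1, 2, 3, 4, 5.

1, 2, 3, 4, 5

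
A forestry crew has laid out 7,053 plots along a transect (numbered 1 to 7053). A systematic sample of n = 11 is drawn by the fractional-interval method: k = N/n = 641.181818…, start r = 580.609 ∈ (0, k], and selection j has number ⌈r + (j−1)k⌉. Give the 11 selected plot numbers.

j=1: r + 0k = 580.609 → ⌈·⌉ = 581
j=2: r + 1k = 1221.790818… → ⌈·⌉ = 1222
j=3: r + 2k = 1862.972636… → ⌈·⌉ = 1863
j=4: r + 3k = 2504.154454… → ⌈·⌉ = 2505
j=5: r + 4k = 3145.336272… → ⌈·⌉ = 3146
j=6: r + 5k = 3786.518090… → ⌈·⌉ = 3787
j=7: r + 6k = 4427.699909… → ⌈·⌉ = 4428
j=8: r + 7k = 5068.881727… → ⌈·⌉ = 5069
j=9: r + 8k = 5710.063545… → ⌈·⌉ = 5711
j=10: r + 9k = 6351.245363… → ⌈·⌉ = 6352
j=11: r + 10k = 6992.427181… → ⌈·⌉ = 6993

581, 1222, 1863, 2505, 3146, 3787, 4428, 5069, 5711, 6352, 6993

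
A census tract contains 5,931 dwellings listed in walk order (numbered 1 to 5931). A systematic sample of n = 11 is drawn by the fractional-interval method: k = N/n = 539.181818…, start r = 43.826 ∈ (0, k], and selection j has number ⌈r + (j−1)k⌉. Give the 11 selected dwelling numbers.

44, 584, 1123, 1662, 2201, 2740, 3279, 3819, 4358, 4897, 5436

j=1: r + 0k = 43.826 → ⌈·⌉ = 44
j=2: r + 1k = 583.007818… → ⌈·⌉ = 584
j=3: r + 2k = 1122.189636… → ⌈·⌉ = 1123
j=4: r + 3k = 1661.371454… → ⌈·⌉ = 1662
j=5: r + 4k = 2200.553272… → ⌈·⌉ = 2201
j=6: r + 5k = 2739.735090… → ⌈·⌉ = 2740
j=7: r + 6k = 3278.916909… → ⌈·⌉ = 3279
j=8: r + 7k = 3818.098727… → ⌈·⌉ = 3819
j=9: r + 8k = 4357.280545… → ⌈·⌉ = 4358
j=10: r + 9k = 4896.462363… → ⌈·⌉ = 4897
j=11: r + 10k = 5435.644181… → ⌈·⌉ = 5436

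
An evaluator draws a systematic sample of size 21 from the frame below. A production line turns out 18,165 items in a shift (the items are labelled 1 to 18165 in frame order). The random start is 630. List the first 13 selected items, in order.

630, 1495, 2360, 3225, 4090, 4955, 5820, 6685, 7550, 8415, 9280, 10145, 11010

k = N/n = 18165/21 = 865
item 1: 630
item 2: 630 + 865 = 1495
item 3: 1495 + 865 = 2360
item 4: 2360 + 865 = 3225
item 5: 3225 + 865 = 4090
item 6: 4090 + 865 = 4955
item 7: 4955 + 865 = 5820
item 8: 5820 + 865 = 6685
item 9: 6685 + 865 = 7550
item 10: 7550 + 865 = 8415
item 11: 8415 + 865 = 9280
item 12: 9280 + 865 = 10145
item 13: 10145 + 865 = 11010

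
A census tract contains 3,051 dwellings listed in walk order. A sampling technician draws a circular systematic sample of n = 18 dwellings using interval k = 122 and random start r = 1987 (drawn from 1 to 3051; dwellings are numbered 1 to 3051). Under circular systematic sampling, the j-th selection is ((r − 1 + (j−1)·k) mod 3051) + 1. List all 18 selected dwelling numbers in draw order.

Selection 1: 1987
Selection 2: 1987 + 122 = 2109
Selection 3: 2109 + 122 = 2231
Selection 4: 2231 + 122 = 2353
Selection 5: 2353 + 122 = 2475
Selection 6: 2475 + 122 = 2597
Selection 7: 2597 + 122 = 2719
Selection 8: 2719 + 122 = 2841
Selection 9: 2841 + 122 = 2963
Selection 10: 2963 + 122 = 3085 → 3085 − 3051 = 34
Selection 11: 34 + 122 = 156
Selection 12: 156 + 122 = 278
Selection 13: 278 + 122 = 400
Selection 14: 400 + 122 = 522
Selection 15: 522 + 122 = 644
Selection 16: 644 + 122 = 766
Selection 17: 766 + 122 = 888
Selection 18: 888 + 122 = 1010

1987, 2109, 2231, 2353, 2475, 2597, 2719, 2841, 2963, 34, 156, 278, 400, 522, 644, 766, 888, 1010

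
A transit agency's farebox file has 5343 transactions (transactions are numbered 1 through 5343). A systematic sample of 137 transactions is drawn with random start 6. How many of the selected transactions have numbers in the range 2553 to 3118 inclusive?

k = 5343/137 = 39
First selection ≥ 2553: 6 + ⌈(2553−6)/39⌉·39 = 6 + 66×39 = 2580
Last selection ≤ 3118: 6 + ⌊(3118−6)/39⌋·39 = 6 + 79×39 = 3087
Count = 79 − 66 + 1 = 14

14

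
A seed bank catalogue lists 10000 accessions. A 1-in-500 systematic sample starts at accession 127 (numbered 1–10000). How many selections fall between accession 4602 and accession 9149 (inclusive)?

10

k = 500
First selection ≥ 4602: 127 + ⌈(4602−127)/500⌉·500 = 127 + 9×500 = 4627
Last selection ≤ 9149: 127 + ⌊(9149−127)/500⌋·500 = 127 + 18×500 = 9127
Count = 18 − 9 + 1 = 10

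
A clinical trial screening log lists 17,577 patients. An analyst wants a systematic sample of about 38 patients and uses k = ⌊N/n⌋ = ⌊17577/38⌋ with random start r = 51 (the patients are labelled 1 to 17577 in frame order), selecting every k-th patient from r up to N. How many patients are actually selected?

38

k = ⌊17577/38⌋ = 462
Achieved size = ⌊(17577 − 51)/462⌋ + 1 = ⌊17526/462⌋ + 1 = 37 + 1 = 38
(last selection: 51 + 37×462 = 17145 ≤ 17577; next would be 17607 > 17577)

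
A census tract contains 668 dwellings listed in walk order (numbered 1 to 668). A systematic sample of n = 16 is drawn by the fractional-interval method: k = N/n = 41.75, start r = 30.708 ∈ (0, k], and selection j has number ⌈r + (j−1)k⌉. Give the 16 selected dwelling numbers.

31, 73, 115, 156, 198, 240, 282, 323, 365, 407, 449, 490, 532, 574, 616, 657

j=1: r + 0k = 30.708 → ⌈·⌉ = 31
j=2: r + 1k = 72.458 → ⌈·⌉ = 73
j=3: r + 2k = 114.208 → ⌈·⌉ = 115
j=4: r + 3k = 155.958 → ⌈·⌉ = 156
j=5: r + 4k = 197.708 → ⌈·⌉ = 198
j=6: r + 5k = 239.458 → ⌈·⌉ = 240
j=7: r + 6k = 281.208 → ⌈·⌉ = 282
j=8: r + 7k = 322.958 → ⌈·⌉ = 323
j=9: r + 8k = 364.708 → ⌈·⌉ = 365
j=10: r + 9k = 406.458 → ⌈·⌉ = 407
j=11: r + 10k = 448.208 → ⌈·⌉ = 449
j=12: r + 11k = 489.958 → ⌈·⌉ = 490
j=13: r + 12k = 531.708 → ⌈·⌉ = 532
j=14: r + 13k = 573.458 → ⌈·⌉ = 574
j=15: r + 14k = 615.208 → ⌈·⌉ = 616
j=16: r + 15k = 656.958 → ⌈·⌉ = 657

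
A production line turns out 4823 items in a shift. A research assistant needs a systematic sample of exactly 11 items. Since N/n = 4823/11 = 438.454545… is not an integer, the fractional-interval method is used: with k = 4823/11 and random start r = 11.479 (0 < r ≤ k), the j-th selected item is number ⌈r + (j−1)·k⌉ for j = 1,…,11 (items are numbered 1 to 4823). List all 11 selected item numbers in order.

12, 450, 889, 1327, 1766, 2204, 2643, 3081, 3520, 3958, 4397

j=1: r + 0k = 11.479 → ⌈·⌉ = 12
j=2: r + 1k = 449.933545… → ⌈·⌉ = 450
j=3: r + 2k = 888.388090… → ⌈·⌉ = 889
j=4: r + 3k = 1326.842636… → ⌈·⌉ = 1327
j=5: r + 4k = 1765.297181… → ⌈·⌉ = 1766
j=6: r + 5k = 2203.751727… → ⌈·⌉ = 2204
j=7: r + 6k = 2642.206272… → ⌈·⌉ = 2643
j=8: r + 7k = 3080.660818… → ⌈·⌉ = 3081
j=9: r + 8k = 3519.115363… → ⌈·⌉ = 3520
j=10: r + 9k = 3957.569909… → ⌈·⌉ = 3958
j=11: r + 10k = 4396.024454… → ⌈·⌉ = 4397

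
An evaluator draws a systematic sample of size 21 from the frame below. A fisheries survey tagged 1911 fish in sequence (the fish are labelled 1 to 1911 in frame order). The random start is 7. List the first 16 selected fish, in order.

7, 98, 189, 280, 371, 462, 553, 644, 735, 826, 917, 1008, 1099, 1190, 1281, 1372

k = N/n = 1911/21 = 91
fish 1: 7
fish 2: 7 + 91 = 98
fish 3: 98 + 91 = 189
fish 4: 189 + 91 = 280
fish 5: 280 + 91 = 371
fish 6: 371 + 91 = 462
fish 7: 462 + 91 = 553
fish 8: 553 + 91 = 644
fish 9: 644 + 91 = 735
fish 10: 735 + 91 = 826
fish 11: 826 + 91 = 917
fish 12: 917 + 91 = 1008
fish 13: 1008 + 91 = 1099
fish 14: 1099 + 91 = 1190
fish 15: 1190 + 91 = 1281
fish 16: 1281 + 91 = 1372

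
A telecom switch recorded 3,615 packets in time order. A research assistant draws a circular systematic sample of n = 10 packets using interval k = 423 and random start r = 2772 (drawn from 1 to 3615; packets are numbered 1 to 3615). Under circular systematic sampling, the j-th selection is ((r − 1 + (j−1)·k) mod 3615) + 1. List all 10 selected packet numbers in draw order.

2772, 3195, 3, 426, 849, 1272, 1695, 2118, 2541, 2964

Selection 1: 2772
Selection 2: 2772 + 423 = 3195
Selection 3: 3195 + 423 = 3618 → 3618 − 3615 = 3
Selection 4: 3 + 423 = 426
Selection 5: 426 + 423 = 849
Selection 6: 849 + 423 = 1272
Selection 7: 1272 + 423 = 1695
Selection 8: 1695 + 423 = 2118
Selection 9: 2118 + 423 = 2541
Selection 10: 2541 + 423 = 2964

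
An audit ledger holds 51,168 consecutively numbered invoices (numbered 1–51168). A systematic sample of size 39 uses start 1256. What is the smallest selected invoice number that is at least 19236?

k = 51168/39 = 1312
Steps past start: ⌈(19236 − 1256)/1312⌉ = ⌈17980/1312⌉ = 14
Selected invoice: 1256 + 14×1312 = 19624

19624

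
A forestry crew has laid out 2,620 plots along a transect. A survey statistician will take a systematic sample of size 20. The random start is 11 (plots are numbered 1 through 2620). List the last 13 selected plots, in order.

928, 1059, 1190, 1321, 1452, 1583, 1714, 1845, 1976, 2107, 2238, 2369, 2500

k = N/n = 2620/20 = 131
8th selection = 11 + 7×131 = 928
9th: 928 + 131 = 1059
10th: 1059 + 131 = 1190
11th: 1190 + 131 = 1321
12th: 1321 + 131 = 1452
13th: 1452 + 131 = 1583
14th: 1583 + 131 = 1714
15th: 1714 + 131 = 1845
16th: 1845 + 131 = 1976
17th: 1976 + 131 = 2107
18th: 2107 + 131 = 2238
19th: 2238 + 131 = 2369
20th: 2369 + 131 = 2500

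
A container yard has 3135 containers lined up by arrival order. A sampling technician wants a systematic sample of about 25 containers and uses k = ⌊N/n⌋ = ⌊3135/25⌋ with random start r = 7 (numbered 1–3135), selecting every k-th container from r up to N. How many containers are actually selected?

k = ⌊3135/25⌋ = 125
Achieved size = ⌊(3135 − 7)/125⌋ + 1 = ⌊3128/125⌋ + 1 = 25 + 1 = 26
(last selection: 7 + 25×125 = 3132 ≤ 3135; next would be 3257 > 3135)

26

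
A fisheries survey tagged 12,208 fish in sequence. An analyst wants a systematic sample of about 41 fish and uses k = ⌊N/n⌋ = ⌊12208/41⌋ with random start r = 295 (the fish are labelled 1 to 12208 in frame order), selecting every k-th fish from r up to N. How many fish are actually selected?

41

k = ⌊12208/41⌋ = 297
Achieved size = ⌊(12208 − 295)/297⌋ + 1 = ⌊11913/297⌋ + 1 = 40 + 1 = 41
(last selection: 295 + 40×297 = 12175 ≤ 12208; next would be 12472 > 12208)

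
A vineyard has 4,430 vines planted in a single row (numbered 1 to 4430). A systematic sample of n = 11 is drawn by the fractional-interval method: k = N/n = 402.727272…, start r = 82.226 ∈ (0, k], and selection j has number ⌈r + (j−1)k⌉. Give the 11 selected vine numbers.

83, 485, 888, 1291, 1694, 2096, 2499, 2902, 3305, 3707, 4110

j=1: r + 0k = 82.226 → ⌈·⌉ = 83
j=2: r + 1k = 484.953272… → ⌈·⌉ = 485
j=3: r + 2k = 887.680545… → ⌈·⌉ = 888
j=4: r + 3k = 1290.407818… → ⌈·⌉ = 1291
j=5: r + 4k = 1693.135090… → ⌈·⌉ = 1694
j=6: r + 5k = 2095.862363… → ⌈·⌉ = 2096
j=7: r + 6k = 2498.589636… → ⌈·⌉ = 2499
j=8: r + 7k = 2901.316909… → ⌈·⌉ = 2902
j=9: r + 8k = 3304.044181… → ⌈·⌉ = 3305
j=10: r + 9k = 3706.771454… → ⌈·⌉ = 3707
j=11: r + 10k = 4109.498727… → ⌈·⌉ = 4110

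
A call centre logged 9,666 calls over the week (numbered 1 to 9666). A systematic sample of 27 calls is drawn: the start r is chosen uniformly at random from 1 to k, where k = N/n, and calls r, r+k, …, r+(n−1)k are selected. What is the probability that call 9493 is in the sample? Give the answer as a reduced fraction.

1/358

k = 9666/27 = 358.
Call 9493 is selected iff r ≡ 9493 (mod 358); exactly one such r in {1,…,358}.
Inclusion probability = 1/358.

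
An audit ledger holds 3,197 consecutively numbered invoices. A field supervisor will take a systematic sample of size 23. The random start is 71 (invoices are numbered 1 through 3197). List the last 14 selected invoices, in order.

k = N/n = 3197/23 = 139
10th selection = 71 + 9×139 = 1322
11th: 1322 + 139 = 1461
12th: 1461 + 139 = 1600
13th: 1600 + 139 = 1739
14th: 1739 + 139 = 1878
15th: 1878 + 139 = 2017
16th: 2017 + 139 = 2156
17th: 2156 + 139 = 2295
18th: 2295 + 139 = 2434
19th: 2434 + 139 = 2573
20th: 2573 + 139 = 2712
21st: 2712 + 139 = 2851
22nd: 2851 + 139 = 2990
23rd: 2990 + 139 = 3129

1322, 1461, 1600, 1739, 1878, 2017, 2156, 2295, 2434, 2573, 2712, 2851, 2990, 3129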